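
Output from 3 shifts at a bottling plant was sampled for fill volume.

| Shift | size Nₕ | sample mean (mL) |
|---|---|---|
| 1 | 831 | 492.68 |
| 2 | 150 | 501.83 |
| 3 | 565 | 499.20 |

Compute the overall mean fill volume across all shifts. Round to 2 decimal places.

N = 831 + 150 + 565 = 1546.
The stratified mean weights each stratum mean by its population share Nₕ/N.
Σ Nₕx̄ₕ = 831·492.68 + 150·501.83 + 565·499.20 = 409417.08 + 75274.5 + 282048 = 766739.58.
Divide by N: 766739.58 / 1546 = 495.9506... → 495.95.

495.95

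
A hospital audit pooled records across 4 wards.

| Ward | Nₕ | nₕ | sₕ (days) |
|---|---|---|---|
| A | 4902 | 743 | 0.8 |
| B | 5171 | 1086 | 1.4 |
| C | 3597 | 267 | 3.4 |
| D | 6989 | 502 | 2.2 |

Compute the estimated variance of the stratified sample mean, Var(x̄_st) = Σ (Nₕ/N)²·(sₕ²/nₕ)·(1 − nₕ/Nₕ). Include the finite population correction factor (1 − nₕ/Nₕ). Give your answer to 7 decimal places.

0.0023698

N = 20659; Wₕ = Nₕ/N.
ward A: (4902/20659)²·0.8²/743·(1 − 743/4902) = 0.0000411467
ward B: (5171/20659)²·1.4²/1086·(1 − 1086/5171) = 0.0000893253
ward C: (3597/20659)²·3.4²/267·(1 − 267/3597) = 0.0012151018
ward D: (6989/20659)²·2.2²/502·(1 − 502/6989) = 0.0010241934
Sum = 0.0023697671 → 0.0023698.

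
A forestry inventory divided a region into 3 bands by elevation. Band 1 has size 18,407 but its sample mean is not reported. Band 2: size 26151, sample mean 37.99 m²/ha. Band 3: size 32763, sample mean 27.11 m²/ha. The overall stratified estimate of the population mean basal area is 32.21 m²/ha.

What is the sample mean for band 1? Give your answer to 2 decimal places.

Σ Nₕx̄ₕ = N·μ, so 18407·x̄_1 = 77321·32.21 − (26151·37.99 + 32763·27.11).
= 2490509.41 − 1881681.42 = 608827.99.
x̄_1 = 608827.99 / 18407 = 33.0759... → 33.08.

33.08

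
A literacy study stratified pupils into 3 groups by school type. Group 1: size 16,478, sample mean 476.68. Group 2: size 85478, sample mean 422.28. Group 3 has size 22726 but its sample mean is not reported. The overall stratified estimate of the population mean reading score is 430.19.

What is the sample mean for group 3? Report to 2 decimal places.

426.23

Σ Nₕx̄ₕ = N·μ, so 22726·x̄_3 = 124682·430.19 − (16478·476.68 + 85478·422.28).
= 53636949.58 − 43950382.88 = 9686566.7.
x̄_3 = 9686566.7 / 22726 = 426.2328... → 426.23.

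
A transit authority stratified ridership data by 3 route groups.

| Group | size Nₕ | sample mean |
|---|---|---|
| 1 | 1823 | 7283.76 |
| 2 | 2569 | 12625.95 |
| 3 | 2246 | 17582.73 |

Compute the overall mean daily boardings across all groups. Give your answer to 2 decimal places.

x̄_st = (Σ Nₕx̄ₕ) / (Σ Nₕ) = (1823·7283.76 + 2569·12625.95 + 2246·17582.73) / 6638
= 85205171.61 / 6638 = 12835.9704... → 12835.97.

12835.97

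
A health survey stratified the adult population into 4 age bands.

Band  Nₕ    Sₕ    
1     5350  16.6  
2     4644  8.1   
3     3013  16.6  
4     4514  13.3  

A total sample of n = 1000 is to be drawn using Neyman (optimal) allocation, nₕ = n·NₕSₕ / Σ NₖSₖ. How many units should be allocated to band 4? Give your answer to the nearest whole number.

254

Σ NₕSₕ = 5350·16.6 + 4644·8.1 + 3013·16.6 + 4514·13.3 = 236478.4.
Share for 4: 60036.2/236478.4 = 0.25388.
n_4 = 1000 × 0.25388 = 253.876... → 254.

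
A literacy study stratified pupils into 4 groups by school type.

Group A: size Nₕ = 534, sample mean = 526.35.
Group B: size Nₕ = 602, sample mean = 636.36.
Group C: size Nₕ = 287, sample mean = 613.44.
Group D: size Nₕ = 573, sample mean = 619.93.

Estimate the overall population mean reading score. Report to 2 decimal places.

N = 534 + 602 + 287 + 573 = 1996.
The stratified mean weights each stratum mean by its population share Nₕ/N.
Σ Nₕx̄ₕ = 534·526.35 + 602·636.36 + 287·613.44 + 573·619.93 = 281070.9 + 383088.72 + 176057.28 + 355219.89 = 1195436.79.
Divide by N: 1195436.79 / 1996 = 598.9162... → 598.92.

598.92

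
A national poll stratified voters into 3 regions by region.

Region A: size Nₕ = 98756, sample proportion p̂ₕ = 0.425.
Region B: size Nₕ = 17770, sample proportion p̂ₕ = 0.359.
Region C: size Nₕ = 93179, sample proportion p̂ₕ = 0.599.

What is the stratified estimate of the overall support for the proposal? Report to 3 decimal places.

N = 98756 + 17770 + 93179 = 209705.
Overall proportion = Σ (Nₕ/N)·p̂ₕ.
Σ Nₕp̂ₕ = 41971.3 + 6379.43 + 55814.221 = 104164.951.
104164.951 / 209705 = 0.49672... → 0.497.

0.497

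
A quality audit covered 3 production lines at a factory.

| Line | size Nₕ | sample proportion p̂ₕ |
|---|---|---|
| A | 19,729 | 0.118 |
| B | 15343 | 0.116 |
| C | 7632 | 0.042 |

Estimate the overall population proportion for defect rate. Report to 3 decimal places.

N = 19729 + 15343 + 7632 = 42704.
Overall proportion = Σ (Nₕ/N)·p̂ₕ.
Σ Nₕp̂ₕ = 2328.022 + 1779.788 + 320.544 = 4428.354.
4428.354 / 42704 = 0.10370... → 0.104.

0.104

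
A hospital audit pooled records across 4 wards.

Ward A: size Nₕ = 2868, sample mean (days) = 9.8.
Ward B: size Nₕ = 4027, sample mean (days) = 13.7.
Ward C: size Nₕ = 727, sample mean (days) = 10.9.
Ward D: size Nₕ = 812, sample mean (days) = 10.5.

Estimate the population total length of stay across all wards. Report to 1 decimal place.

A: 2868·9.8 = 28106.4
B: 4027·13.7 = 55169.9
C: 727·10.9 = 7924.3
D: 812·10.5 = 8526
τ̂ = Σ Nₕx̄ₕ = 99726.6.

99726.6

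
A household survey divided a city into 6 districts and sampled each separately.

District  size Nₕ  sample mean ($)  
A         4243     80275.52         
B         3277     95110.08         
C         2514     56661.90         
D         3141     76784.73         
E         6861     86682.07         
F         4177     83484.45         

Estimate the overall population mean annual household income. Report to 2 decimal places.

81747.57

N = 24213; weights Wₕ = Nₕ/N = (0.1752, 0.1353, 0.1038, 0.1297, 0.2834, 0.1725).
x̄_st = Σ Wₕ·x̄ₕ = 0.1752·80275.52 + 0.1353·95110.08 + 0.1038·56661.90 + 0.1297·76784.73 + 0.2834·86682.07 + 0.1725·83484.45 ≈ 81747.5673...
→ 81747.57.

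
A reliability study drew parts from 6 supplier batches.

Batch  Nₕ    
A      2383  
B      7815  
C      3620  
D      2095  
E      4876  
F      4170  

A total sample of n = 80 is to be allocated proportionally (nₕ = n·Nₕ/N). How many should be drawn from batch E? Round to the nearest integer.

N = 2383 + 7815 + 3620 + 2095 + 4876 + 4170 = 24959.
n_E = 80·4876/24959 = 15.629... → 16.

16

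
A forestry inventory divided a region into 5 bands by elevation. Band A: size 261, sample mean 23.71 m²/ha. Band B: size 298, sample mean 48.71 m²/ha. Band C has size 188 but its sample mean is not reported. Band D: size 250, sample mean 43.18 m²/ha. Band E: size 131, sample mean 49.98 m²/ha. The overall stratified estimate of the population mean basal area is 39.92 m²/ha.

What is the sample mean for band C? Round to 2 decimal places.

37.15

N = 261 + 298 + 188 + 250 + 131 = 1128.
Overall total = μ·N = 39.92·1128 = 45029.76.
Subtract the known strata: 261·23.71 + 298·48.71 + 250·43.18 + 131·49.98 = 38046.27.
Remaining total for band C: 45029.76 − 38046.27 = 6983.49.
Divide by its size: 6983.49 / 188 = 37.1462... → 37.15.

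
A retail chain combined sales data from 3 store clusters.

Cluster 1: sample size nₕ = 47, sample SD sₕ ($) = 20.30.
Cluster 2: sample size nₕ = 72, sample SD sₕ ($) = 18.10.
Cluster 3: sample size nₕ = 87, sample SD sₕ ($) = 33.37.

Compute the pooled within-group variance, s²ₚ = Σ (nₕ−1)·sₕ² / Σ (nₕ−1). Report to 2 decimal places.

1: (47−1)·20.30² = 46·412.09 = 18956.14
2: (72−1)·18.10² = 71·327.61 = 23260.31
3: (87−1)·33.37² = 86·1113.5569 = 95765.8934
Numerator = 137982.3434; denominator = Σ(nₕ−1) = 203.
s²ₚ = 137982.3434/203 = 679.7160... → 679.72.

679.72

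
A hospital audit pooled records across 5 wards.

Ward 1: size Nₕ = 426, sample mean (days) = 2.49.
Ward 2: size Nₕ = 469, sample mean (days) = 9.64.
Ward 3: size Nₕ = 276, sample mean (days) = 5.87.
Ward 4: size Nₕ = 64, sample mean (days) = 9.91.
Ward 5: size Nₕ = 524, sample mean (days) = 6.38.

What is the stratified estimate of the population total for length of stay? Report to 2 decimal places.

11179.38

Population total = Σ Nₕ·x̄ₕ (each stratum's size times its mean).
426·2.49 + 469·9.64 + 276·5.87 + 64·9.91 + 524·6.38 = 1060.74 + 4521.16 + 1620.12 + 634.24 + 3343.12 = 11179.38.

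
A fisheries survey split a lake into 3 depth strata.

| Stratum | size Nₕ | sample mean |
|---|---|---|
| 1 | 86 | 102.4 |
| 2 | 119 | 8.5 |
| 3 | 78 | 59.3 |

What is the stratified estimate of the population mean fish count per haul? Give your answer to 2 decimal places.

51.04

x̄_st = (Σ Nₕx̄ₕ) / (Σ Nₕ) = (86·102.4 + 119·8.5 + 78·59.3) / 283
= 14443.3 / 283 = 51.0364... → 51.04.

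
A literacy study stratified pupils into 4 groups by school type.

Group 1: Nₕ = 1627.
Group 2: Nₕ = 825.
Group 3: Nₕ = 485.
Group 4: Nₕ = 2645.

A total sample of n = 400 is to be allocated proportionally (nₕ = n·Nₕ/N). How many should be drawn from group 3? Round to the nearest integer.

35

Share of group 3 = 485/5582 = 0.08689.
Allocate 400 × 0.08689 = 34.755... → 35.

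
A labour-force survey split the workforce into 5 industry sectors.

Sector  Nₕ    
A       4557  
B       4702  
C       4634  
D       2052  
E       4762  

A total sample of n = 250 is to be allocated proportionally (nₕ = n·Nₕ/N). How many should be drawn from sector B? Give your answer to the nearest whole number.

N = 4557 + 4702 + 4634 + 2052 + 4762 = 20707.
n_B = 250·4702/20707 = 56.768... → 57.

57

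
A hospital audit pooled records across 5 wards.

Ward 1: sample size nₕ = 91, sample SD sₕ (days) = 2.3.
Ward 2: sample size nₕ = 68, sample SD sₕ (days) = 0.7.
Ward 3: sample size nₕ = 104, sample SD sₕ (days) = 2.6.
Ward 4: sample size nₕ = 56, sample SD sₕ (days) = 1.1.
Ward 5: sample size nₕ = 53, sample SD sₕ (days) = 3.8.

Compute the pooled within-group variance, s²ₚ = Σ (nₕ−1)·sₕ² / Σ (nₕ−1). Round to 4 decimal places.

1: (91−1)·2.3² = 90·5.29 = 476.1
2: (68−1)·0.7² = 67·0.49 = 32.83
3: (104−1)·2.6² = 103·6.76 = 696.28
4: (56−1)·1.1² = 55·1.21 = 66.55
5: (53−1)·3.8² = 52·14.44 = 750.88
Numerator = 2022.64; denominator = Σ(nₕ−1) = 367.
s²ₚ = 2022.64/367 = 5.511281... → 5.5113.

5.5113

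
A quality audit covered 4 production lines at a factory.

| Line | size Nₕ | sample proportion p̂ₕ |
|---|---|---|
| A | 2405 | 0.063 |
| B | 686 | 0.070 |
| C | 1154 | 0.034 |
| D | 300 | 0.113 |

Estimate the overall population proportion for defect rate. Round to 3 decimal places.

0.060

N = 2405 + 686 + 1154 + 300 = 4545.
Overall proportion = Σ (Nₕ/N)·p̂ₕ.
Σ Nₕp̂ₕ = 151.515 + 48.02 + 39.236 + 33.9 = 272.671.
272.671 / 4545 = 0.05999... → 0.060.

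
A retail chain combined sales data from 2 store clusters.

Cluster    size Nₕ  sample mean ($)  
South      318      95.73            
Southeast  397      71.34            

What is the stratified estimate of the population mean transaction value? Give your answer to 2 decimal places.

N = 715; weights Wₕ = Nₕ/N = (0.4448, 0.5552).
x̄_st = Σ Wₕ·x̄ₕ = 0.4448·95.73 + 0.5552·71.34 ≈ 82.1876...
→ 82.19.

82.19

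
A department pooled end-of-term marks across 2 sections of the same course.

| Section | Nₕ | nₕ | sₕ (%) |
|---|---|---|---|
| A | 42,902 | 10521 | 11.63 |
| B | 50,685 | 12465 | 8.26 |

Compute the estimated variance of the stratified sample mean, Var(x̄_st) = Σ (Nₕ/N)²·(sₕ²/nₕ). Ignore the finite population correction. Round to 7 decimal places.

0.0043071

N = 93587. Term for each stratum: Wₕ²sₕ²/nₕ.
Var(x̄_st) = 0.0027016335 + 0.0016054458 = 0.0043070794 → 0.0043071.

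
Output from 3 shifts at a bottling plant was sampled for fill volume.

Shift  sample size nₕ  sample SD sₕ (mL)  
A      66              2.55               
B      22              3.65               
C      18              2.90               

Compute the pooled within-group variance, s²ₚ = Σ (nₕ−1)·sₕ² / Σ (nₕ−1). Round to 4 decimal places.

Degrees of freedom: 65 + 21 + 17 = 103.
Σ(nₕ−1)sₕ² = 65·6.5025 + 21·13.3225 + 17·8.41 = 845.405.
s²ₚ = 845.405 / 103 = 8.207816... → 8.2078.

8.2078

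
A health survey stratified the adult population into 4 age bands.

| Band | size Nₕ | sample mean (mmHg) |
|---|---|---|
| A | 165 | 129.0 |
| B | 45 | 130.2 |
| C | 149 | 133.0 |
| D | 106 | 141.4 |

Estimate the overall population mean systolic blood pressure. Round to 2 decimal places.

N = 465; weights Wₕ = Nₕ/N = (0.3548, 0.0968, 0.3204, 0.2280).
x̄_st = Σ Wₕ·x̄ₕ = 0.3548·129.0 + 0.0968·130.2 + 0.3204·133.0 + 0.2280·141.4 ≈ 133.2245...
→ 133.22.

133.22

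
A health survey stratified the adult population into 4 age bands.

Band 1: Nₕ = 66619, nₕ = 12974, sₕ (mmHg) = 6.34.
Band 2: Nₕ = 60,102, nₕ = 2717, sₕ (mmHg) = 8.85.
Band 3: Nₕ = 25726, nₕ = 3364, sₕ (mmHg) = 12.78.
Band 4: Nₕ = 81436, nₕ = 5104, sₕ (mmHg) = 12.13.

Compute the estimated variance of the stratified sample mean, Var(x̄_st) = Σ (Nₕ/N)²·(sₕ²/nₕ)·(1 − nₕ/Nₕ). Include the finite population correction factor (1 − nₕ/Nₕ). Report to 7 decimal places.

0.0058065

N = 233883. Term for each stratum: Wₕ²sₕ²/nₕ·(1−nₕ/Nₕ).
Var(x̄_st) = 0.0002024113 + 0.0018175522 + 0.0005106124 + 0.0032759457 = 0.0058065216 → 0.0058065.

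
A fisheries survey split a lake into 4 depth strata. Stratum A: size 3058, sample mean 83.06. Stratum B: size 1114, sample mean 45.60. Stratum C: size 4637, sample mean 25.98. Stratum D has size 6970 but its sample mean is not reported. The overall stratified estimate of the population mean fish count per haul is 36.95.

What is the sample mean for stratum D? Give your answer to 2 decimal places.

Σ Nₕx̄ₕ = N·μ, so 6970·x̄_D = 15779·36.95 − (3058·83.06 + 1114·45.60 + 4637·25.98).
= 583034.05 − 425265.14 = 157768.91.
x̄_D = 157768.91 / 6970 = 22.6354... → 22.64.

22.64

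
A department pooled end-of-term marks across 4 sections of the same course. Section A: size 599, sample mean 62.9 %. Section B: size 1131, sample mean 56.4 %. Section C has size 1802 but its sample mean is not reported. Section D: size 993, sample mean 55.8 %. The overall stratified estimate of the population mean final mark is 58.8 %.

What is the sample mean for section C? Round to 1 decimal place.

Σ Nₕx̄ₕ = N·μ, so 1802·x̄_C = 4525·58.8 − (599·62.9 + 1131·56.4 + 993·55.8).
= 266070 − 156874.9 = 109195.1.
x̄_C = 109195.1 / 1802 = 60.597... → 60.6.

60.6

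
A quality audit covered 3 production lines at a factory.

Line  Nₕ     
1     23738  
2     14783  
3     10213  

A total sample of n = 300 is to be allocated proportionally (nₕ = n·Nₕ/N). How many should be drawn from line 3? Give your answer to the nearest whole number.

63

N = 23738 + 14783 + 10213 = 48734.
n_3 = 300·10213/48734 = 62.870... → 63.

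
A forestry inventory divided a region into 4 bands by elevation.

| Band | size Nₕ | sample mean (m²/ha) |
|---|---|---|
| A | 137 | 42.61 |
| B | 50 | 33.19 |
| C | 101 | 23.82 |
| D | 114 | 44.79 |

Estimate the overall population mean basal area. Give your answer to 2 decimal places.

37.34

N = 402; weights Wₕ = Nₕ/N = (0.3408, 0.1244, 0.2512, 0.2836).
x̄_st = Σ Wₕ·x̄ₕ = 0.3408·42.61 + 0.1244·33.19 + 0.2512·23.82 + 0.2836·44.79 ≈ 37.3357...
→ 37.34.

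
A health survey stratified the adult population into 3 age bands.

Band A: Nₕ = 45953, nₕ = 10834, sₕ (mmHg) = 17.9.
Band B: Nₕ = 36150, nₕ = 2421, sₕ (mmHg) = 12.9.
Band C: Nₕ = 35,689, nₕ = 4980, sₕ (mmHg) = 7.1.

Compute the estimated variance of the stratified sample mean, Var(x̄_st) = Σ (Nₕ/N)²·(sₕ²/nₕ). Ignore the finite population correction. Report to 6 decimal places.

0.011904

N = 117792. Term for each stratum: Wₕ²sₕ²/nₕ.
Var(x̄_st) = 0.004501045 + 0.006473955 + 0.000929233 = 0.011904233 → 0.011904.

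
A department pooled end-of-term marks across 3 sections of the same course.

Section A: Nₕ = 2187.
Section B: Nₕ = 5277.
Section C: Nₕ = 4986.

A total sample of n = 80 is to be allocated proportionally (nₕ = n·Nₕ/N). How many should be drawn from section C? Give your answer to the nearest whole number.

N = 2187 + 5277 + 4986 = 12450.
n_C = 80·4986/12450 = 32.039... → 32.

32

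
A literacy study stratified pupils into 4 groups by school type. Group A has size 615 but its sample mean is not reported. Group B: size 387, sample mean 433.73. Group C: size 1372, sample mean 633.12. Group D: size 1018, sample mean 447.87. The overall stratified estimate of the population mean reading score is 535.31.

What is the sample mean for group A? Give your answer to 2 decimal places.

525.77

Σ Nₕx̄ₕ = N·μ, so 615·x̄_A = 3392·535.31 − (387·433.73 + 1372·633.12 + 1018·447.87).
= 1815771.52 − 1492425.81 = 323345.71.
x̄_A = 323345.71 / 615 = 525.7654... → 525.77.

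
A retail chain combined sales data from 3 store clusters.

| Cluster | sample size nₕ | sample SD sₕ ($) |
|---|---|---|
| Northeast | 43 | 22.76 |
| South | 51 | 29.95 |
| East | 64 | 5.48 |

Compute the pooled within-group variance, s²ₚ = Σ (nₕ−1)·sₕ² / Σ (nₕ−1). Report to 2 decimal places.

441.93

Northeast: (43−1)·22.76² = 42·518.0176 = 21756.7392
South: (51−1)·29.95² = 50·897.0025 = 44850.125
East: (64−1)·5.48² = 63·30.0304 = 1891.9152
Numerator = 68498.7794; denominator = Σ(nₕ−1) = 155.
s²ₚ = 68498.7794/155 = 441.9276... → 441.93.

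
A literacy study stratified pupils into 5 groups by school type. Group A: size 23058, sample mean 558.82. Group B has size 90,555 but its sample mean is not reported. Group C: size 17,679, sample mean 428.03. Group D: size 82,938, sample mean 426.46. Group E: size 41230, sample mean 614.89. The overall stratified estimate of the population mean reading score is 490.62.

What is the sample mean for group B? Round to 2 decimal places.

N = 23058 + 90555 + 17679 + 82938 + 41230 = 255460.
Overall total = μ·N = 490.62·255460 = 125333785.2.
Subtract the known strata: 23058·558.82 + 17679·428.03 + 82938·426.46 + 41230·614.89 = 81174068.11.
Remaining total for group B: 125333785.2 − 81174068.11 = 44159717.09.
Divide by its size: 44159717.09 / 90555 = 487.6563... → 487.66.

487.66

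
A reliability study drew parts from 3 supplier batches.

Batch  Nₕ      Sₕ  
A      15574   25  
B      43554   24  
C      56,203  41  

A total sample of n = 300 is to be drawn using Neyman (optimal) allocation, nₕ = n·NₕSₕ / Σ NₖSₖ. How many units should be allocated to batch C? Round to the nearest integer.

185

A: NₕSₕ = 15574·25 = 389350
B: NₕSₕ = 43554·24 = 1045296
C: NₕSₕ = 56203·41 = 2304323
Σ NₕSₕ = 3738969.
n_C = 300·2304323/3738969 = 184.890... → 185.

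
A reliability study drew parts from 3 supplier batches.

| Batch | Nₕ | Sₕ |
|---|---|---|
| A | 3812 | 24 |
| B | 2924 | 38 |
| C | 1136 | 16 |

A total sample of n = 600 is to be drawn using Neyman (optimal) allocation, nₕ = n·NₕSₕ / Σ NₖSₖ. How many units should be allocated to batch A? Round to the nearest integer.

249

A: NₕSₕ = 3812·24 = 91488
B: NₕSₕ = 2924·38 = 111112
C: NₕSₕ = 1136·16 = 18176
Σ NₕSₕ = 220776.
n_A = 600·91488/220776 = 248.636... → 249.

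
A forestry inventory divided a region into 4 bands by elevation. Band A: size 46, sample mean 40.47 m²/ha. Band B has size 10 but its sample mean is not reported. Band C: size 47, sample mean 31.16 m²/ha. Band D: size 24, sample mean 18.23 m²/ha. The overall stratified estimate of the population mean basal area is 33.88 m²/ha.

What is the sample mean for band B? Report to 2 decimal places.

N = 46 + 10 + 47 + 24 = 127.
Overall total = μ·N = 33.88·127 = 4302.76.
Subtract the known strata: 46·40.47 + 47·31.16 + 24·18.23 = 3763.66.
Remaining total for band B: 4302.76 − 3763.66 = 539.1.
Divide by its size: 539.1 / 10 = 53.91 → 53.91.

53.91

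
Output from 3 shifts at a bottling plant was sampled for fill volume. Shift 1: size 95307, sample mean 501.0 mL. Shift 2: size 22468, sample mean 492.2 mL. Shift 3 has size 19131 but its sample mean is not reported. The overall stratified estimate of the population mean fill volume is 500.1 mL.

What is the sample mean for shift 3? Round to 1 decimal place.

N = 95307 + 22468 + 19131 = 136906.
Overall total = μ·N = 500.1·136906 = 68466690.6.
Subtract the known strata: 95307·501.0 + 22468·492.2 = 58807556.6.
Remaining total for shift 3: 68466690.6 − 58807556.6 = 9659134.
Divide by its size: 9659134 / 19131 = 504.894... → 504.9.

504.9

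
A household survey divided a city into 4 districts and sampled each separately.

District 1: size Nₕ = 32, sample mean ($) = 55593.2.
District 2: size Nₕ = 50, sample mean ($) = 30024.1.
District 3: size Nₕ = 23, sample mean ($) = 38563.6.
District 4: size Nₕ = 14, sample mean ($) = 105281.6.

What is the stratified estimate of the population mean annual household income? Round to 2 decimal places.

x̄_st = (Σ Nₕx̄ₕ) / (Σ Nₕ) = (32·55593.2 + 50·30024.1 + 23·38563.6 + 14·105281.6) / 119
= 5641092.6 / 119 = 47404.1395... → 47404.14.

47404.14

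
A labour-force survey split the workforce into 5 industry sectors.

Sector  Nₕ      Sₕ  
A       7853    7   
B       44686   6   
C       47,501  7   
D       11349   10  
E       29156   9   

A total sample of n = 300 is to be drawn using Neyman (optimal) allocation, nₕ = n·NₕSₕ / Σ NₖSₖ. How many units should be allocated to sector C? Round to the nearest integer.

97

A: NₕSₕ = 7853·7 = 54971
B: NₕSₕ = 44686·6 = 268116
C: NₕSₕ = 47501·7 = 332507
D: NₕSₕ = 11349·10 = 113490
E: NₕSₕ = 29156·9 = 262404
Σ NₕSₕ = 1031488.
n_C = 300·332507/1031488 = 96.707... → 97.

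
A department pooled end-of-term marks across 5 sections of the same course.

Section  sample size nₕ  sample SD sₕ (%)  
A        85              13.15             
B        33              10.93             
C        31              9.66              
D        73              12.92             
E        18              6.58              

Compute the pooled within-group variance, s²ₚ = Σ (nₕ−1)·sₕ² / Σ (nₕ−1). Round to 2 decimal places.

A: (85−1)·13.15² = 84·172.9225 = 14525.49
B: (33−1)·10.93² = 32·119.4649 = 3822.8768
C: (31−1)·9.66² = 30·93.3156 = 2799.468
D: (73−1)·12.92² = 72·166.9264 = 12018.7008
E: (18−1)·6.58² = 17·43.2964 = 736.0388
Numerator = 33902.5744; denominator = Σ(nₕ−1) = 235.
s²ₚ = 33902.5744/235 = 144.2663... → 144.27.

144.27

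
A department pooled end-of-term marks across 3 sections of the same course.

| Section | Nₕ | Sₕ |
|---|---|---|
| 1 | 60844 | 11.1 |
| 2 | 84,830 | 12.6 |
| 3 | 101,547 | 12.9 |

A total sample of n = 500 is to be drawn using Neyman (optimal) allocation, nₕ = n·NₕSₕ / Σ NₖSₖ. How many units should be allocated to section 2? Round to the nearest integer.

Σ NₕSₕ = 60844·11.1 + 84830·12.6 + 101547·12.9 = 3054182.7.
Share for 2: 1068858/3054182.7 = 0.34997.
n_2 = 500 × 0.34997 = 174.983... → 175.

175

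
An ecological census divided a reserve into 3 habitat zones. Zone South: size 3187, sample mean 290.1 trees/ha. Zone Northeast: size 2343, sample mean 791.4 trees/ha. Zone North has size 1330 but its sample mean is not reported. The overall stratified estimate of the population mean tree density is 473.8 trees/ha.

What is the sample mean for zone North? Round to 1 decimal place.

N = 3187 + 2343 + 1330 = 6860.
Overall total = μ·N = 473.8·6860 = 3250268.
Subtract the known strata: 3187·290.1 + 2343·791.4 = 2778798.9.
Remaining total for zone North: 3250268 − 2778798.9 = 471469.1.
Divide by its size: 471469.1 / 1330 = 354.488... → 354.5.

354.5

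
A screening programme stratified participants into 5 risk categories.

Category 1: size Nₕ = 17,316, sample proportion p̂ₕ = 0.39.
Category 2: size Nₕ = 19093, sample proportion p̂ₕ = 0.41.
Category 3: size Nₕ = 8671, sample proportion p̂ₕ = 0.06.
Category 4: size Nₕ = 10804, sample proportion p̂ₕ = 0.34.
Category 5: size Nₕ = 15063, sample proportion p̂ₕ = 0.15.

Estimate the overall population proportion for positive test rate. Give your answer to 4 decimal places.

0.2965

N = 17316 + 19093 + 8671 + 10804 + 15063 = 70947.
Overall proportion = Σ (Nₕ/N)·p̂ₕ.
Σ Nₕp̂ₕ = 6753.24 + 7828.13 + 520.26 + 3673.36 + 2259.45 = 21034.44.
21034.44 / 70947 = 0.296481... → 0.2965.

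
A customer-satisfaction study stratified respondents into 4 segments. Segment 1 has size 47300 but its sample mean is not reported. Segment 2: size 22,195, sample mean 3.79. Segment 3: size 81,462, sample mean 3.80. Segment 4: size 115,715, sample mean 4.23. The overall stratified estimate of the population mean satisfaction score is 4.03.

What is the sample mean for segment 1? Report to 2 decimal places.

N = 47300 + 22195 + 81462 + 115715 = 266672.
Overall total = μ·N = 4.03·266672 = 1074688.16.
Subtract the known strata: 22195·3.79 + 81462·3.80 + 115715·4.23 = 883149.1.
Remaining total for segment 1: 1074688.16 − 883149.1 = 191539.06.
Divide by its size: 191539.06 / 47300 = 4.0495... → 4.05.

4.05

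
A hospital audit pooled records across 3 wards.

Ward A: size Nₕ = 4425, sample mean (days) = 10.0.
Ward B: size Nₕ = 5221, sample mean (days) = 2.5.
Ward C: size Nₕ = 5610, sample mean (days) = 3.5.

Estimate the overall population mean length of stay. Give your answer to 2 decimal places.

N = 4425 + 5221 + 5610 = 15256.
Weight each subgroup mean by Nₕ/N and sum.
Σ Nₕx̄ₕ = 4425·10.0 + 5221·2.5 + 5610·3.5 = 44250 + 13052.5 + 19635 = 76937.5.
Divide by N: 76937.5 / 15256 = 5.0431... → 5.04.

5.04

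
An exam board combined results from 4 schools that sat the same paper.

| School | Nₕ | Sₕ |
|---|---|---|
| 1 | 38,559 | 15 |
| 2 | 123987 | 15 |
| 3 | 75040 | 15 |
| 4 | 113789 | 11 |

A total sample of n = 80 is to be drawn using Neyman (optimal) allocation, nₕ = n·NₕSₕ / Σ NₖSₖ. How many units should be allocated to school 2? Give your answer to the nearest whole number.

31

1: NₕSₕ = 38559·15 = 578385
2: NₕSₕ = 123987·15 = 1859805
3: NₕSₕ = 75040·15 = 1125600
4: NₕSₕ = 113789·11 = 1251679
Σ NₕSₕ = 4815469.
n_2 = 80·1859805/4815469 = 30.897... → 31.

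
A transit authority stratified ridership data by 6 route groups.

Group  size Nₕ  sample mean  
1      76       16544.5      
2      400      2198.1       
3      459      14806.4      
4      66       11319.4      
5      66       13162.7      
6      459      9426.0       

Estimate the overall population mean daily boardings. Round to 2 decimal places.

9747.78

N = 1526; weights Wₕ = Nₕ/N = (0.0498, 0.2621, 0.3008, 0.0433, 0.0433, 0.3008).
x̄_st = Σ Wₕ·x̄ₕ = 0.0498·16544.5 + 0.2621·2198.1 + 0.3008·14806.4 + 0.0433·11319.4 + 0.0433·13162.7 + 0.3008·9426.0 ≈ 9747.7799...
→ 9747.78.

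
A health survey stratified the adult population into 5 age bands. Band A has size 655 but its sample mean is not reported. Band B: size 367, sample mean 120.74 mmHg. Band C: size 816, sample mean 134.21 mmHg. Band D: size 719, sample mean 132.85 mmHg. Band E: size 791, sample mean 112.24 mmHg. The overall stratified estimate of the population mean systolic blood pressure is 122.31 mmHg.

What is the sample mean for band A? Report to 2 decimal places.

N = 655 + 367 + 816 + 719 + 791 = 3348.
Overall total = μ·N = 122.31·3348 = 409493.88.
Subtract the known strata: 367·120.74 + 816·134.21 + 719·132.85 + 791·112.24 = 338127.93.
Remaining total for band A: 409493.88 − 338127.93 = 71365.95.
Divide by its size: 71365.95 / 655 = 108.9556... → 108.96.

108.96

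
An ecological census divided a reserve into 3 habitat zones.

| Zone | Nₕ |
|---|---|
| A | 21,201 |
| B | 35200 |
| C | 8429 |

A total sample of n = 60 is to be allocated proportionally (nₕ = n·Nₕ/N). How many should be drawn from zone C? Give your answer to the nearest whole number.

N = 21201 + 35200 + 8429 = 64830.
n_C = 60·8429/64830 = 7.801... → 8.

8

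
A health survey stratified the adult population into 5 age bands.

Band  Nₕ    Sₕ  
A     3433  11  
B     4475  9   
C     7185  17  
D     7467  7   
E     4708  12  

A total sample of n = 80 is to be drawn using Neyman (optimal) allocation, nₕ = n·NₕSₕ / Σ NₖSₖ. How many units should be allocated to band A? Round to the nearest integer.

Σ NₕSₕ = 3433·11 + 4475·9 + 7185·17 + 7467·7 + 4708·12 = 308948.
Share for A: 37763/308948 = 0.12223.
n_A = 80 × 0.12223 = 9.778... → 10.

10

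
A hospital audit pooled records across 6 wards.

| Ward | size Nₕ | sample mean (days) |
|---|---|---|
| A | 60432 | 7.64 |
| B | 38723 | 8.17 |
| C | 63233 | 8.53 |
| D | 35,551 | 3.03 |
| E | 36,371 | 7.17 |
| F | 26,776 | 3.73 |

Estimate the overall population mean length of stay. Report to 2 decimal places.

6.84

x̄_st = (Σ Nₕx̄ₕ) / (Σ Nₕ) = (60432·7.64 + 38723·8.17 + 63233·8.53 + 35551·3.03 + 36371·7.17 + 26776·3.73) / 261086
= 1785818.96 / 261086 = 6.8400... → 6.84.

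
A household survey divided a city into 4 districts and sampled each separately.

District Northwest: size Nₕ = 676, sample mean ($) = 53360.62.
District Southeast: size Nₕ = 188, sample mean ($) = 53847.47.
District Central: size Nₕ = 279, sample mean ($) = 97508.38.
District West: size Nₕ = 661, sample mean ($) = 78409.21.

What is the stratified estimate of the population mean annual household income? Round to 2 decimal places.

69417.09

N = 1804; weights Wₕ = Nₕ/N = (0.3747, 0.1042, 0.1547, 0.3664).
x̄_st = Σ Wₕ·x̄ₕ = 0.3747·53360.62 + 0.1042·53847.47 + 0.1547·97508.38 + 0.3664·78409.21 ≈ 69417.0894...
→ 69417.09.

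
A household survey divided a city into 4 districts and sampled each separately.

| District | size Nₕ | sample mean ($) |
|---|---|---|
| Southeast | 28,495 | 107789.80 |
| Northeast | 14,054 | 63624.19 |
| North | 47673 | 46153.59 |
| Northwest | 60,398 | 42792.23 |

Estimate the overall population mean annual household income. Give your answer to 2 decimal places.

58096.47

N = 150620; weights Wₕ = Nₕ/N = (0.1892, 0.0933, 0.3165, 0.4010).
x̄_st = Σ Wₕ·x̄ₕ = 0.1892·107789.80 + 0.0933·63624.19 + 0.3165·46153.59 + 0.4010·42792.23 ≈ 58096.4674...
→ 58096.47.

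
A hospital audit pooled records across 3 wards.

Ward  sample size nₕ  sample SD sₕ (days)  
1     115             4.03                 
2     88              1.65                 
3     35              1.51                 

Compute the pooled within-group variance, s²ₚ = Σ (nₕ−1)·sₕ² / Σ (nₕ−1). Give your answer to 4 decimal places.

9.2164

Degrees of freedom: 114 + 87 + 34 = 235.
Σ(nₕ−1)sₕ² = 114·16.2409 + 87·2.7225 + 34·2.2801 = 2165.8435.
s²ₚ = 2165.8435 / 235 = 9.216355... → 9.2164.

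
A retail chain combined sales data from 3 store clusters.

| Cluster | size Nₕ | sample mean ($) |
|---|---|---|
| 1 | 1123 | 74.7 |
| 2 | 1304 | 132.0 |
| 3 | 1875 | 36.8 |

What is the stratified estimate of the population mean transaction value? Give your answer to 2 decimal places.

N = 4302; weights Wₕ = Nₕ/N = (0.2610, 0.3031, 0.4358).
x̄_st = Σ Wₕ·x̄ₕ = 0.2610·74.7 + 0.3031·132.0 + 0.4358·36.8 ≈ 75.55
→ 75.55.

75.55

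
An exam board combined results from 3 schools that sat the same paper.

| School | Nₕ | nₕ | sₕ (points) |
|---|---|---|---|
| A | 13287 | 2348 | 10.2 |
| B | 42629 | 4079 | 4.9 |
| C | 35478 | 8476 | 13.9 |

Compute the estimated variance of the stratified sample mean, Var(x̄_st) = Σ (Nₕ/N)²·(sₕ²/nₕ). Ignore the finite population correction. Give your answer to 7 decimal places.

N = 91394; Wₕ = Nₕ/N.
school A: (13287/91394)²·10.2²/2348 = 0.0009365280
school B: (42629/91394)²·4.9²/4079 = 0.0012805996
school C: (35478/91394)²·13.9²/8476 = 0.0034349589
Sum = 0.0056520865 → 0.0056521.

0.0056521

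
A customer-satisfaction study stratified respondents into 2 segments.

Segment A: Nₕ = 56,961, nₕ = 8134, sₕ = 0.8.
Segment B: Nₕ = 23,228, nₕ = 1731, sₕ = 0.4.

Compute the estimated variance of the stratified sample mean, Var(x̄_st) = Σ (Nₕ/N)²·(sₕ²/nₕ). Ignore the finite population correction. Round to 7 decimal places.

N = 80189. Term for each stratum: Wₕ²sₕ²/nₕ.
Var(x̄_st) = 0.0000397010 + 0.0000077556 = 0.0000474566 → 0.0000475.

0.0000475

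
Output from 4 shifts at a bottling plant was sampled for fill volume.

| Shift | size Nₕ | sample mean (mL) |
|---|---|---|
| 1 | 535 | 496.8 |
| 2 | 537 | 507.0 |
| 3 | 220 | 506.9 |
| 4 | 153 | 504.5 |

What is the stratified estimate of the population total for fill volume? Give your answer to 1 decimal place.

1: 535·496.8 = 265788
2: 537·507.0 = 272259
3: 220·506.9 = 111518
4: 153·504.5 = 77188.5
τ̂ = Σ Nₕx̄ₕ = 726753.5.

726753.5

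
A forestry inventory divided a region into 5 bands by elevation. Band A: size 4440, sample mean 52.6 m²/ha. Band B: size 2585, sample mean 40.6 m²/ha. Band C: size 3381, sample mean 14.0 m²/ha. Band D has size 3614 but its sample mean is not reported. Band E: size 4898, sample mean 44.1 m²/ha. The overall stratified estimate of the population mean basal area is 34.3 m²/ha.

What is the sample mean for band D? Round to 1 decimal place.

Σ Nₕx̄ₕ = N·μ, so 3614·x̄_D = 18918·34.3 − (4440·52.6 + 2585·40.6 + 3381·14.0 + 4898·44.1).
= 648887.4 − 601830.8 = 47056.6.
x̄_D = 47056.6 / 3614 = 13.021... → 13.0.

13.0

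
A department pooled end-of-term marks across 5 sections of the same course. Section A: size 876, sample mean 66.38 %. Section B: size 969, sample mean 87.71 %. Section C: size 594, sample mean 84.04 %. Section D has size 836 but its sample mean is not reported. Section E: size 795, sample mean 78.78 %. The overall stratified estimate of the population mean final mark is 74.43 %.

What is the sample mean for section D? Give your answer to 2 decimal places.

56.51

N = 876 + 969 + 594 + 836 + 795 = 4070.
Overall total = μ·N = 74.43·4070 = 302930.1.
Subtract the known strata: 876·66.38 + 969·87.71 + 594·84.04 + 795·78.78 = 255689.73.
Remaining total for section D: 302930.1 − 255689.73 = 47240.37.
Divide by its size: 47240.37 / 836 = 56.5076... → 56.51.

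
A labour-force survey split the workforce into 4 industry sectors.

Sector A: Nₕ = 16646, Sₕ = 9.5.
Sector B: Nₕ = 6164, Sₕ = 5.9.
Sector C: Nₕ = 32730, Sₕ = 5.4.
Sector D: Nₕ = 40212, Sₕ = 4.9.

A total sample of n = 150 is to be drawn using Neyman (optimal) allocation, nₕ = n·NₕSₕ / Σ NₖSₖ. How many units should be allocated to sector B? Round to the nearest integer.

A: NₕSₕ = 16646·9.5 = 158137
B: NₕSₕ = 6164·5.9 = 36367.6
C: NₕSₕ = 32730·5.4 = 176742
D: NₕSₕ = 40212·4.9 = 197038.8
Σ NₕSₕ = 568285.4.
n_B = 150·36367.6/568285.4 = 9.599... → 10.

10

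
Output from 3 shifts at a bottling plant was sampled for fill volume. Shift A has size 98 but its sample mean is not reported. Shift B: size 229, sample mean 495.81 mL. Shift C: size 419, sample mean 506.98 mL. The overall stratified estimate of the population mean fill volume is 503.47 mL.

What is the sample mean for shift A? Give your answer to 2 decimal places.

506.36

N = 98 + 229 + 419 = 746.
Overall total = μ·N = 503.47·746 = 375588.62.
Subtract the known strata: 229·495.81 + 419·506.98 = 325965.11.
Remaining total for shift A: 375588.62 − 325965.11 = 49623.51.
Divide by its size: 49623.51 / 98 = 506.3623... → 506.36.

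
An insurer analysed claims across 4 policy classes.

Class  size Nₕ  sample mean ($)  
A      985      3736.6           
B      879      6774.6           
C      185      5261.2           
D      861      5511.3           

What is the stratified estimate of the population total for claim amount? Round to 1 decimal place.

15353975.7

A: 985·3736.6 = 3680551
B: 879·6774.6 = 5954873.4
C: 185·5261.2 = 973322
D: 861·5511.3 = 4745229.3
τ̂ = Σ Nₕx̄ₕ = 15353975.7.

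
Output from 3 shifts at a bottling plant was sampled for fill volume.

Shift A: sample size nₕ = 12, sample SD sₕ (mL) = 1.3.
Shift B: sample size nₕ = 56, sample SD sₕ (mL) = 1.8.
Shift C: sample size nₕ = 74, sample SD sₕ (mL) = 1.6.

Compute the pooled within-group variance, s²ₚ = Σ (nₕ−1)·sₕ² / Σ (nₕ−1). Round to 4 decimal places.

A: (12−1)·1.3² = 11·1.69 = 18.59
B: (56−1)·1.8² = 55·3.24 = 178.2
C: (74−1)·1.6² = 73·2.56 = 186.88
Numerator = 383.67; denominator = Σ(nₕ−1) = 139.
s²ₚ = 383.67/139 = 2.760216... → 2.7602.

2.7602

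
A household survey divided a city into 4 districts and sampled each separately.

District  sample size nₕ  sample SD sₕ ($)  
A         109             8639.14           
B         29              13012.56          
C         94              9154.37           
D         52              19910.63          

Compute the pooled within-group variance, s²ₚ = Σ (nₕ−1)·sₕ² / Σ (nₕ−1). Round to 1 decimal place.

A: (109−1)·8639.14² = 108·74634739.9396 = 8060551913.4768
B: (29−1)·13012.56² = 28·169326717.7536 = 4741148097.1008
C: (94−1)·9154.37² = 93·83802490.0969 = 7793631579.0117
D: (52−1)·19910.63² = 51·396433186.9969 = 20218092536.8419
Numerator = 40813424126.4312; denominator = Σ(nₕ−1) = 280.
s²ₚ = 40813424126.4312/280 = 145762229.023... → 145762229.0.

145762229.0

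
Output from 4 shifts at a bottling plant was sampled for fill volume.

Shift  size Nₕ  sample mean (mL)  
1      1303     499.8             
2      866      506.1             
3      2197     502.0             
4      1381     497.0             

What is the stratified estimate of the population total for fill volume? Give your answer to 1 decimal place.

Estimate total by summing Nₕ·x̄ₕ over strata.
1303·499.8 + 866·506.1 + 2197·502.0 + 1381·497.0 = 651239.4 + 438282.6 + 1102894 + 686357 = 2878773.0.

2878773.0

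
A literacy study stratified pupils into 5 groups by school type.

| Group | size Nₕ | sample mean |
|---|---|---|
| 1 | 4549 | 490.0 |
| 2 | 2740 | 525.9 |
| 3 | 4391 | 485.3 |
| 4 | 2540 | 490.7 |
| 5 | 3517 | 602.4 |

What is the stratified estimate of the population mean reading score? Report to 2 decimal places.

516.77

N = 17737; weights Wₕ = Nₕ/N = (0.2565, 0.1545, 0.2476, 0.1432, 0.1983).
x̄_st = Σ Wₕ·x̄ₕ = 0.2565·490.0 + 0.1545·525.9 + 0.2476·485.3 + 0.1432·490.7 + 0.1983·602.4 ≈ 516.7699...
→ 516.77.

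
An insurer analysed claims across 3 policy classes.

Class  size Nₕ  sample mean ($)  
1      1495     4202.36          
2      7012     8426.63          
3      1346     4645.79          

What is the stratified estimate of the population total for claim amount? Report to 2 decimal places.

Estimate total by summing Nₕ·x̄ₕ over strata.
1495·4202.36 + 7012·8426.63 + 1346·4645.79 = 6282528.2 + 59087529.56 + 6253233.34 = 71623291.10.

71623291.10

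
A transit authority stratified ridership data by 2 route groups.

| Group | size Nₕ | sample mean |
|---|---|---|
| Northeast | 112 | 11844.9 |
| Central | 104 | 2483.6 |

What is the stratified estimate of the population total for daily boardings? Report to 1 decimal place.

1584923.2

Northeast: 112·11844.9 = 1326628.8
Central: 104·2483.6 = 258294.4
τ̂ = Σ Nₕx̄ₕ = 1584923.2.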